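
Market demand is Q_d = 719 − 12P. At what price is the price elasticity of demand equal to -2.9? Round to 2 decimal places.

44.55

Set −bP/(a − bP) = −2.9 ⇒ bP = 2.9(a − bP) ⇒ bP(1+2.9) = 2.9·a.
P = 2.9·719/(12·3.9) ≈ 44.55.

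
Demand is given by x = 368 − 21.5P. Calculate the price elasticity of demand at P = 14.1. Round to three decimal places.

At P = 14.1, x = 64.85.
dx/dP = −21.5.
Point elasticity E = (dx/dP)·(P/x) = -21.5 × 14.1/64.85 ≈ -4.675.
|E| > 1, so demand is elastic at this price.

-4.675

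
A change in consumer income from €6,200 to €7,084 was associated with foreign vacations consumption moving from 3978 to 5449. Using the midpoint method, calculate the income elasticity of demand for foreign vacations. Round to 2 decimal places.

2.34

%ΔQ = (5449 − 3978)/[(3978+5449)/2] = 1471/4713.5 ≈ 0.3121.
%ΔY = (7,084 − 6,200)/[(6,200+7,084)/2] = 884/6642 ≈ 0.1331.
E_I = %ΔQ/%ΔY ≈ 2.34.
E_I > 1: normal good (luxury).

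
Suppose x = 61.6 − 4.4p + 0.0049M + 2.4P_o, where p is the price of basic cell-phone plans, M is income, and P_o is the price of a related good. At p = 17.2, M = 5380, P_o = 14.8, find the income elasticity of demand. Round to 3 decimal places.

0.551

First evaluate x: 61.6 − 4.4(17.2) + 0.0049(5380) + 2.4(14.8) = 61.6 − 75.68 + 26.362 + 35.52 = 47.802.
∂x/∂M = +0.0049, so E_I = 0.0049·(5380/47.802) ≈ 0.551.
E_I ∈ (0,1): normal good (necessity).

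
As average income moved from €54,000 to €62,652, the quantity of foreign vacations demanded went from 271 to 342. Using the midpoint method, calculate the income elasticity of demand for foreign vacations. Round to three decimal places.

1.562

%ΔQ = (342 − 271)/[(271+342)/2] = 71/306.5 ≈ 0.2316.
%ΔI = (62,652 − 54,000)/[(54,000+62,652)/2] = 8652/58326 ≈ 0.1483.
E_I = %ΔQ/%ΔI ≈ 1.562.
E_I > 1: normal good (luxury).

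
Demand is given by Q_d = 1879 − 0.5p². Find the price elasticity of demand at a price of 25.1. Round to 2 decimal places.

-0.40

At p = 25.1, Q_d = 1563.995.
dQ_d/dp = −2·0.5·p = −25.1.
Point elasticity E = (dQ_d/dp)·(p/Q_d) = -25.1 × 25.1/1563.995 ≈ -0.40.
|E| < 1, so demand is inelastic at this price.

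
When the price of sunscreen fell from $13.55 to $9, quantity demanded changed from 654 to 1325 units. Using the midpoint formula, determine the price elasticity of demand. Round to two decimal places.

-1.68

%ΔQ = (1325 − 654)/[(654 + 1325)/2] = 671/989.5 ≈ 0.6781.
%Δp = (9 − 13.55)/[(13.55 + 9)/2] = -4.55/11.275 ≈ -0.4035.
Arc elasticity E = %ΔQ/%Δp ≈ 0.6781/-0.4035 ≈ -1.68.
|E| > 1: demand is elastic over this range.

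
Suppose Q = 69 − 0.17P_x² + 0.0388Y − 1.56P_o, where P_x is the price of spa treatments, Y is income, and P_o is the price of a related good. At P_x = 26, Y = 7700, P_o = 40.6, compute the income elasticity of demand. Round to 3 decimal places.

1.577

Substituting, Q = 69 − 0.17(26)² + 0.0388(7700) − 1.56(40.6) = 69 − 114.92 + 298.76 − 63.336 = 189.504.
∂Q/∂Y = +0.0388, so E_I = 0.0388·(7700/189.504) ≈ 1.577.
E_I > 1: normal good (luxury).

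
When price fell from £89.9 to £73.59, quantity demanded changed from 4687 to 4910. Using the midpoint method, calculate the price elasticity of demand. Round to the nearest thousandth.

-0.233

%ΔQ = (4910 − 4687)/[(4687 + 4910)/2] = 223/4798.5 ≈ 0.0465.
%ΔP = (73.59 − 89.9)/[(89.9 + 73.59)/2] = -16.31/81.745 ≈ -0.1995.
Arc elasticity E = %ΔQ/%ΔP ≈ 0.0465/-0.1995 ≈ -0.233.
|E| < 1: demand is inelastic over this range.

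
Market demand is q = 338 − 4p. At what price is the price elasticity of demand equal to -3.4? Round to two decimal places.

65.30

Set −bp/(a − bp) = −3.4 ⇒ bp = 3.4(a − bp) ⇒ bp(1+3.4) = 3.4·a.
p = 3.4·338/(4·4.4) ≈ 65.30.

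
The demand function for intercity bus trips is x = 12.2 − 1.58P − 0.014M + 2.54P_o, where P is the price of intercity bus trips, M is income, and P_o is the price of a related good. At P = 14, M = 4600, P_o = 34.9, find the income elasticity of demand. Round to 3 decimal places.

-4.495

At the given point, x = 12.2 − 1.58(14) − 0.014(4600) + 2.54(34.9) = 12.2 − 22.12 − 64.4 + 88.646 = 14.326.
∂x/∂M = −0.014, so E_I = -0.014·(4600/14.326) ≈ -4.495.
E_I < 0: inferior good.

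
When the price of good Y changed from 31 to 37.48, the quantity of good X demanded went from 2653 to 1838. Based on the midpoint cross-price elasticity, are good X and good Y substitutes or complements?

complements

%ΔQ_x = (1838 − 2653)/[(2653+1838)/2] = -815/2245.5 ≈ -0.3629.
%ΔP_y = (37.48 − 31)/[(31+37.48)/2] ≈ 0.1893.
E_xy = -0.3629/0.1893 ≈ -1.918.
E_xy < 0, so the goods are complements.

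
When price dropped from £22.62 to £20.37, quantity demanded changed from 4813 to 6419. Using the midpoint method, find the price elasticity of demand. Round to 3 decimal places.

-2.732

%Δq = (6419 − 4813)/[(4813 + 6419)/2] = 1606/5616 ≈ 0.2860.
%Δp = (20.37 − 22.62)/[(22.62 + 20.37)/2] = -2.25/21.495 ≈ -0.1047.
Arc elasticity E = %Δq/%Δp ≈ 0.2860/-0.1047 ≈ -2.732.
|E| > 1: demand is elastic over this range.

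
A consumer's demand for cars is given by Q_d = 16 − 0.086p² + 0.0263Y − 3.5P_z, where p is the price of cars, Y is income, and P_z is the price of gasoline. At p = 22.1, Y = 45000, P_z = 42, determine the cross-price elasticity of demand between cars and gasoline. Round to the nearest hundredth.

Q_d = 16 − 0.086(22.1)² + 0.0263(45000) − 3.5(42) = 16 − 42.0033 + 1183.5 − 147 = 1010.4967.
∂Q_d/∂P_z = −3.5, so E_xy = -3.5·(42/1010.4967) ≈ -0.15.
E_xy < 0: the goods are complements.

-0.15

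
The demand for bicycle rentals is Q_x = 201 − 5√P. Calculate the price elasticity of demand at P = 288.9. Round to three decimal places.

-0.366

At P = 288.9, Q_x = 116.0147.
dQ_x/dP = −5/(2√P) = −5/(2·16.9971).
Point elasticity E = (dQ_x/dP)·(P/Q_x) = -0.1471 × 288.9/116.0147 ≈ -0.366.
|E| < 1, so demand is inelastic at this price.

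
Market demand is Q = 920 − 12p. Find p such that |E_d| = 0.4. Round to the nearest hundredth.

Set −bp/(a − bp) = −0.4 ⇒ bp = 0.4(a − bp) ⇒ bp(1+0.4) = 0.4·a.
p = 0.4·920/(12·1.4) ≈ 21.90.

21.90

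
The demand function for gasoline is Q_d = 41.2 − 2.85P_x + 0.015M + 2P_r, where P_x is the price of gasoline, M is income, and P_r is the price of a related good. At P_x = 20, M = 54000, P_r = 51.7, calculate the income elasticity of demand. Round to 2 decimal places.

0.90

Q_d = 41.2 − 2.85(20) + 0.015(54000) + 2(51.7) = 41.2 − 57 + 810 + 103.4 = 897.6.
∂Q_d/∂M = +0.015, so E_I = 0.015·(54000/897.6) ≈ 0.90.
E_I ∈ (0,1): normal good (necessity).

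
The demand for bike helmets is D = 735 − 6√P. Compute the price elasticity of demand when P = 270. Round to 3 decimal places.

At P = 270, D = 636.4099.
dD/dP = −6/(2√P) = −6/(2·16.4317).
Point elasticity E = (dD/dP)·(P/D) = -0.1826 × 270/636.4099 ≈ -0.077.
|E| < 1, so demand is inelastic at this price.

-0.077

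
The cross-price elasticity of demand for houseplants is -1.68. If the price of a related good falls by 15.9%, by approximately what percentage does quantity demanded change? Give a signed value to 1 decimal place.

26.7

%ΔQ ≈ E × %ΔP_y = (-1.68) × (-15.9%) ≈ 26.7%.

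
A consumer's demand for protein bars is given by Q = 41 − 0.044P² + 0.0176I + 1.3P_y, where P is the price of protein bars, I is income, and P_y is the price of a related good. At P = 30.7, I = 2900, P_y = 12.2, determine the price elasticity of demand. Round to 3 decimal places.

-1.249

Substituting, Q = 41 − 0.044(30.7)² + 0.0176(2900) + 1.3(12.2) = 41 − 41.4696 + 51.04 + 15.86 = 66.4304.
∂Q/∂P = −2·0.044·P = -2.7016, so E_p = -2.7016·(30.7/66.4304) ≈ -1.249.
|E_p| > 1: demand is elastic.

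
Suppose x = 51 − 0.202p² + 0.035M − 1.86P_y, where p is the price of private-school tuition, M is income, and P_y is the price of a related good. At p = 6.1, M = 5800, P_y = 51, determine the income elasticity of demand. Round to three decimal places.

1.339

At the given point, x = 51 − 0.202(6.1)² + 0.035(5800) − 1.86(51) = 51 − 7.5164 + 203 − 94.86 = 151.6236.
∂x/∂M = +0.035, so E_I = 0.035·(5800/151.6236) ≈ 1.339.
E_I > 1: normal good (luxury).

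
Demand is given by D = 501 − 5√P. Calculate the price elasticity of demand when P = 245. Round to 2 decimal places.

-0.09

At P = 245, D = 422.7376.
dD/dP = −5/(2√P) = −5/(2·15.6525).
Point elasticity E = (dD/dP)·(P/D) = -0.1597 × 245/422.7376 ≈ -0.09.
|E| < 1, so demand is inelastic at this price.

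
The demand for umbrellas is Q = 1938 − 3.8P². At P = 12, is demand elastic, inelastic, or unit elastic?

At P = 12, Q = 1390.8.
dQ/dP = −2·3.8·P = −91.2.
Point elasticity E = (dQ/dP)·(P/Q) = -91.2 × 12/1390.8 ≈ -0.787.
|E| ≈ 0.787 < 1, so demand is inelastic.

inelastic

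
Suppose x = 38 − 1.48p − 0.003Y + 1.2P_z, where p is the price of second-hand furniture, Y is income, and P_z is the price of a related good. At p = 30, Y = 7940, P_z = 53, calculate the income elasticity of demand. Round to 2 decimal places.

First evaluate x: 38 − 1.48(30) − 0.003(7940) + 1.2(53) = 38 − 44.4 − 23.82 + 63.6 = 33.38.
∂x/∂Y = −0.003, so E_I = -0.003·(7940/33.38) ≈ -0.71.
E_I < 0: inferior good.

-0.71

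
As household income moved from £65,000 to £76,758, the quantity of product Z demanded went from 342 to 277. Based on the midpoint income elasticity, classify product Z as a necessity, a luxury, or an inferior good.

inferior

%ΔQ = (277 − 342)/[(342+277)/2] = -65/309.5 ≈ -0.2100.
%ΔM = (76,758 − 65,000)/[(65,000+76,758)/2] = 11758/70879 ≈ 0.1659.
E_I = %ΔQ/%ΔM ≈ -1.266.
E_I < 0: inferior good.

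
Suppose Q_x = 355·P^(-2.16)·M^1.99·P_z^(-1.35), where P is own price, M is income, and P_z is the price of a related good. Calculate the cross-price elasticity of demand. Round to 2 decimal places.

For a Cobb–Douglas (constant-elasticity) form Q_x = A·P_z^α·…, the elasticity with respect to P_z equals the exponent α at every point.
Here the exponent on P_z is -1.35, so the cross-price elasticity of demand is -1.35.

-1.35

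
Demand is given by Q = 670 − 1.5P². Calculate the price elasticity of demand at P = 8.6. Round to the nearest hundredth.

At P = 8.6, Q = 559.06.
dQ/dP = −2·1.5·P = −25.8.
Point elasticity E = (dQ/dP)·(P/Q) = -25.8 × 8.6/559.06 ≈ -0.40.
|E| < 1, so demand is inelastic at this price.

-0.40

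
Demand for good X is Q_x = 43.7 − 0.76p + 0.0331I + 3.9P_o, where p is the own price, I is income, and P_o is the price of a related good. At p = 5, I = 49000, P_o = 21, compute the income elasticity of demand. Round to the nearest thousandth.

0.930

First evaluate Q_x: 43.7 − 0.76(5) + 0.0331(49000) + 3.9(21) = 43.7 − 3.8 + 1621.9 + 81.9 = 1743.7.
∂Q_x/∂I = +0.0331, so E_I = 0.0331·(49000/1743.7) ≈ 0.930.
E_I ∈ (0,1): normal good (necessity).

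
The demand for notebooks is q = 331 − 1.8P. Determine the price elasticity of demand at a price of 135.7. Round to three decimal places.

At P = 135.7, q = 86.74.
dq/dP = −1.8.
Point elasticity E = (dq/dP)·(P/q) = -1.8 × 135.7/86.74 ≈ -2.816.
|E| > 1, so demand is elastic at this price.

-2.816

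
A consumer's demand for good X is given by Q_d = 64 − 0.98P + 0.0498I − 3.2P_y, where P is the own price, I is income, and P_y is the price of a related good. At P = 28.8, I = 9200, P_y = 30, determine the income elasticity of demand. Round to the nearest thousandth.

1.151

Q_d = 64 − 0.98(28.8) + 0.0498(9200) − 3.2(30) = 64 − 28.224 + 458.16 − 96 = 397.936.
∂Q_d/∂I = +0.0498, so E_I = 0.0498·(9200/397.936) ≈ 1.151.
E_I > 1: normal good (luxury).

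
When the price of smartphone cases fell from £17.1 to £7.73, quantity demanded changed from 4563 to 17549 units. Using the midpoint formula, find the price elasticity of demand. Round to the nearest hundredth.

-1.56

%ΔQ = (17549 − 4563)/[(4563 + 17549)/2] = 12986/11056 ≈ 1.1746.
%Δp = (7.73 − 17.1)/[(17.1 + 7.73)/2] = -9.37/12.415 ≈ -0.7547.
Arc elasticity E = %ΔQ/%Δp ≈ 1.1746/-0.7547 ≈ -1.56.
|E| > 1: demand is elastic over this range.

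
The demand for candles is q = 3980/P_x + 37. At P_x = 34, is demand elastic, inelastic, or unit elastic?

At P_x = 34, q = 154.0588.
dq/dP_x = −3980/P_x² = −3.4429.
Point elasticity E = (dq/dP_x)·(P_x/q) = -3.4429 × 34/154.0588 ≈ -0.760.
|E| ≈ 0.760 < 1, so demand is inelastic.

inelastic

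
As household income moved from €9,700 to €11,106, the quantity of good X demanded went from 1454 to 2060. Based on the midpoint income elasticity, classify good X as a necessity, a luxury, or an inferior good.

luxury

%ΔQ = (2060 − 1454)/[(1454+2060)/2] = 606/1757 ≈ 0.3449.
%ΔM = (11,106 − 9,700)/[(9,700+11,106)/2] = 1406/10403 ≈ 0.1352.
E_I = %ΔQ/%ΔM ≈ 2.552.
E_I > 1: normal good (luxury).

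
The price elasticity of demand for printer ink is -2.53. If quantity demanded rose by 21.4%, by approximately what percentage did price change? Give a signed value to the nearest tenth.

%ΔQ ≈ E × %ΔP ⇒ %ΔP = %ΔQ / E = (21.4%)/(-2.53) ≈ -8.5%.

-8.5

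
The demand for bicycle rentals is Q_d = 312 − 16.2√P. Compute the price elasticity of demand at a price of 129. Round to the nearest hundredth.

-0.72

At P = 129, Q_d = 128.0034.
dQ_d/dP = −16.2/(2√P) = −16.2/(2·11.3578).
Point elasticity E = (dQ_d/dP)·(P/Q_d) = -0.7132 × 129/128.0034 ≈ -0.72.
|E| < 1, so demand is inelastic at this price.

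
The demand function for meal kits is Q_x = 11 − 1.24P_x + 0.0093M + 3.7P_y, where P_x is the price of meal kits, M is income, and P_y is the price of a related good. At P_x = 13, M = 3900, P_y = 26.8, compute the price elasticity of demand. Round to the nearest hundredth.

First evaluate Q_x: 11 − 1.24(13) + 0.0093(3900) + 3.7(26.8) = 11 − 16.12 + 36.27 + 99.16 = 130.31.
∂Q_x/∂P_x = −1.24, so E_p = (−1.24)·(13/130.31) ≈ -0.12.
|E_p| < 1: demand is inelastic.

-0.12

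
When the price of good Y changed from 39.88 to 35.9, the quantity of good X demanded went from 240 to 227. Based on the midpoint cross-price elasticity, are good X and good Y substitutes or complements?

substitutes

%ΔQ_x = (227 − 240)/[(240+227)/2] = -13/233.5 ≈ -0.0557.
%ΔP_y = (35.9 − 39.88)/[(39.88+35.9)/2] ≈ -0.1050.
E_xy = -0.0557/-0.1050 ≈ 0.530.
E_xy > 0, so the goods are substitutes.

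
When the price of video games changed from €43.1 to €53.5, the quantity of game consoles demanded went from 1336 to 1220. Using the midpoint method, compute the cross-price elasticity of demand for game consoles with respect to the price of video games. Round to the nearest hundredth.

-0.42

%ΔQ_x = (1220 − 1336)/[(1336+1220)/2] = -116/1278 ≈ -0.0908.
%ΔP_y = (53.5 − 43.1)/[(43.1+53.5)/2] ≈ 0.2153.
E_xy = -0.0908/0.2153 ≈ -0.42.
E_xy < 0, so game consoles and video games are complements.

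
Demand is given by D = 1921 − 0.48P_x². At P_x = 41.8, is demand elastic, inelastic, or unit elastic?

elastic

At P_x = 41.8, D = 1082.3248.
dD/dP_x = −2·0.48·P_x = −40.128.
Point elasticity E = (dD/dP_x)·(P_x/D) = -40.128 × 41.8/1082.3248 ≈ -1.550.
|E| ≈ 1.550 > 1, so demand is elastic.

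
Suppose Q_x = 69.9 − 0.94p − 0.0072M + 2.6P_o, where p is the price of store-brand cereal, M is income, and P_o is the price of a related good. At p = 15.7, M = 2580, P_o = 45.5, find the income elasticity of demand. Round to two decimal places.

Q_x = 69.9 − 0.94(15.7) − 0.0072(2580) + 2.6(45.5) = 69.9 − 14.758 − 18.576 + 118.3 = 154.866.
∂Q_x/∂M = −0.0072, so E_I = -0.0072·(2580/154.866) ≈ -0.12.
E_I < 0: inferior good.

-0.12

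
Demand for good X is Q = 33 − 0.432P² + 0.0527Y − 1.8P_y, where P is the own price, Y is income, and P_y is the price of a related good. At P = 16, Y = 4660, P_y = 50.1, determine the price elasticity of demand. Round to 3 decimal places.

-2.843

Substituting, Q = 33 − 0.432(16)² + 0.0527(4660) − 1.8(50.1) = 33 − 110.592 + 245.582 − 90.18 = 77.81.
∂Q/∂P = −2·0.432·P = -13.824, so E_p = -13.824·(16/77.81) ≈ -2.843.
|E_p| > 1: demand is elastic.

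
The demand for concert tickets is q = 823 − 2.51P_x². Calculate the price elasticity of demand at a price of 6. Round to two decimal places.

At P_x = 6, q = 732.64.
dq/dP_x = −2·2.51·P_x = −30.12.
Point elasticity E = (dq/dP_x)·(P_x/q) = -30.12 × 6/732.64 ≈ -0.25.
|E| < 1, so demand is inelastic at this price.

-0.25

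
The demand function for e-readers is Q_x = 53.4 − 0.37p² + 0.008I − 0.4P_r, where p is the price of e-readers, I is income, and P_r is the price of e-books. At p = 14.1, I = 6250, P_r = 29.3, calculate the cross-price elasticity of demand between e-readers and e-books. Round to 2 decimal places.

At the given point, Q_x = 53.4 − 0.37(14.1)² + 0.008(6250) − 0.4(29.3) = 53.4 − 73.5597 + 50 − 11.72 = 18.1203.
∂Q_x/∂P_r = −0.4, so E_xy = -0.4·(29.3/18.1203) ≈ -0.65.
E_xy < 0: the goods are complements.

-0.65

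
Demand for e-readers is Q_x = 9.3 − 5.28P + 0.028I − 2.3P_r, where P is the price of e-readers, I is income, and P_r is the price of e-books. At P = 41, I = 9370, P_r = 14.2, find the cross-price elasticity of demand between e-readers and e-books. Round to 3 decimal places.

Evaluating quantity at (P, I, P_r) gives Q_x = 9.3 − 5.28(41) + 0.028(9370) − 2.3(14.2) = 9.3 − 216.48 + 262.36 − 32.66 = 22.52.
∂Q_x/∂P_r = −2.3, so E_xy = -2.3·(14.2/22.52) ≈ -1.450.
E_xy < 0: the goods are complements.

-1.450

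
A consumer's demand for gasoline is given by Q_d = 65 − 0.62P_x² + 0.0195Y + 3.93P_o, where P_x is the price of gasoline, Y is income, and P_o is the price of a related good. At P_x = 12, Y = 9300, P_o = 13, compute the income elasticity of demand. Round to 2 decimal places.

First evaluate Q_d: 65 − 0.62(12)² + 0.0195(9300) + 3.93(13) = 65 − 89.28 + 181.35 + 51.09 = 208.16.
∂Q_d/∂Y = +0.0195, so E_I = 0.0195·(9300/208.16) ≈ 0.87.
E_I ∈ (0,1): normal good (necessity).

0.87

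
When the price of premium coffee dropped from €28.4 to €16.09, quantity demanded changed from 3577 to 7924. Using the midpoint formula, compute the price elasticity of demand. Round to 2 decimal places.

-1.37

%ΔQ = (7924 − 3577)/[(3577 + 7924)/2] = 4347/5750.5 ≈ 0.7559.
%ΔP = (16.09 − 28.4)/[(28.4 + 16.09)/2] = -12.31/22.245 ≈ -0.5534.
Arc elasticity E = %ΔQ/%ΔP ≈ 0.7559/-0.5534 ≈ -1.37.
|E| > 1: demand is elastic over this range.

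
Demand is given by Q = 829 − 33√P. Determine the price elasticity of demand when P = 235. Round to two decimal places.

-0.78

At P = 235, Q = 323.1196.
dQ/dP = −33/(2√P) = −33/(2·15.3297).
Point elasticity E = (dQ/dP)·(P/Q) = -1.0763 × 235/323.1196 ≈ -0.78.
|E| < 1, so demand is inelastic at this price.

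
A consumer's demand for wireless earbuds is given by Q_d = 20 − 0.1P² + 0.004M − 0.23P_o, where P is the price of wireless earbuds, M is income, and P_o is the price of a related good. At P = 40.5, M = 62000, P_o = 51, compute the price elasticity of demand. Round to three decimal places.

-3.556

Evaluating quantity at (P, M, P_o) gives Q_d = 20 − 0.1(40.5)² + 0.004(62000) − 0.23(51) = 20 − 164.025 + 248 − 11.73 = 92.245.
∂Q_d/∂P = −2·0.1·P = -8.1, so E_p = -8.1·(40.5/92.245) ≈ -3.556.
|E_p| > 1: demand is elastic.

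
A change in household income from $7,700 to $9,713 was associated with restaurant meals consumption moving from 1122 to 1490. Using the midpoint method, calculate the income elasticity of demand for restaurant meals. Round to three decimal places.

1.219

%ΔQ = (1490 − 1122)/[(1122+1490)/2] = 368/1306 ≈ 0.2818.
%ΔI = (9,713 − 7,700)/[(7,700+9,713)/2] = 2013/8706.5 ≈ 0.2312.
E_I = %ΔQ/%ΔI ≈ 1.219.
E_I > 1: normal good (luxury).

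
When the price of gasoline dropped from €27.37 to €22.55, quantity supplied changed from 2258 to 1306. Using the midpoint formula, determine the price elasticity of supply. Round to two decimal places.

%ΔQ = (1306 − 2258)/[(2258 + 1306)/2] = -952/1782 ≈ -0.5342.
%ΔP = (22.55 − 27.37)/[(27.37 + 22.55)/2] = -4.82/24.96 ≈ -0.1931.
Arc elasticity E = %ΔQ/%ΔP ≈ -0.5342/-0.1931 ≈ 2.77.
|E| > 1: supply is elastic over this range.

2.77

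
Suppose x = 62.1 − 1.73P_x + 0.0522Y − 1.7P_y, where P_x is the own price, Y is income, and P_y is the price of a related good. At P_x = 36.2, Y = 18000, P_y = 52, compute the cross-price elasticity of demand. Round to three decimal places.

x = 62.1 − 1.73(36.2) + 0.0522(18000) − 1.7(52) = 62.1 − 62.626 + 939.6 − 88.4 = 850.674.
∂x/∂P_y = −1.7, so E_xy = -1.7·(52/850.674) ≈ -0.104.
E_xy < 0: the goods are complements.

-0.104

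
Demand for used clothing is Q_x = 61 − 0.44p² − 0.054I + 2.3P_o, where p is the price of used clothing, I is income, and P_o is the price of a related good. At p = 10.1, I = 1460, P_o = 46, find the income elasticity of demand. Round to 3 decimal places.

Q_x = 61 − 0.44(10.1)² − 0.054(1460) + 2.3(46) = 61 − 44.8844 − 78.84 + 105.8 = 43.0756.
∂Q_x/∂I = −0.054, so E_I = -0.054·(1460/43.0756) ≈ -1.830.
E_I < 0: inferior good.

-1.830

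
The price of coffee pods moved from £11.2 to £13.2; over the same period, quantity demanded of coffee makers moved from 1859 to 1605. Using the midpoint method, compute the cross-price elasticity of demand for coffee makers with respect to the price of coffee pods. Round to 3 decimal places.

%ΔQ_x = (1605 − 1859)/[(1859+1605)/2] = -254/1732 ≈ -0.1467.
%ΔP_y = (13.2 − 11.2)/[(11.2+13.2)/2] ≈ 0.1639.
E_xy = -0.1467/0.1639 ≈ -0.895.
E_xy < 0, so coffee makers and coffee pods are complements.

-0.895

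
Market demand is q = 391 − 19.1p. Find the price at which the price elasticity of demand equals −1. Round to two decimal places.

For linear demand q = a − bp, E = −bp/(a − bp). |E| = 1 ⇒ bp = a − bp ⇒ p = a/(2b).
p = 391/(2·19.1) ≈ 10.24.

10.24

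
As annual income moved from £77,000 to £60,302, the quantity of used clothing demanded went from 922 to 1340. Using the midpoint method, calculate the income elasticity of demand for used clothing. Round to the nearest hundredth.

%ΔQ = (1340 − 922)/[(922+1340)/2] = 418/1131 ≈ 0.3696.
%ΔM = (60,302 − 77,000)/[(77,000+60,302)/2] = -16698/68651 ≈ -0.2432.
E_I = %ΔQ/%ΔM ≈ -1.52.
E_I < 0: inferior good.

-1.52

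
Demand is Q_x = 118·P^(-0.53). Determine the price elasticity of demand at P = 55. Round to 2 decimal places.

For a Cobb–Douglas (constant-elasticity) form Q_x = A·P^α·…, the elasticity with respect to P equals the exponent α at every point.
Here the exponent on P is -0.53, so the price elasticity of demand is -0.53.

-0.53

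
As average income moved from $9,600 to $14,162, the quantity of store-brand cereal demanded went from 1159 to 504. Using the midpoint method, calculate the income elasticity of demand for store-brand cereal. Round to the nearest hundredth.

-2.05

%ΔQ = (504 − 1159)/[(1159+504)/2] = -655/831.5 ≈ -0.7877.
%ΔY = (14,162 − 9,600)/[(9,600+14,162)/2] = 4562/11881 ≈ 0.3840.
E_I = %ΔQ/%ΔY ≈ -2.05.
E_I < 0: inferior good.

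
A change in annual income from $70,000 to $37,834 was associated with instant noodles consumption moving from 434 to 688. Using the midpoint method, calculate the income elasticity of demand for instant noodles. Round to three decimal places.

-0.759

%ΔQ = (688 − 434)/[(434+688)/2] = 254/561 ≈ 0.4528.
%ΔY = (37,834 − 70,000)/[(70,000+37,834)/2] = -32166/53917 ≈ -0.5966.
E_I = %ΔQ/%ΔY ≈ -0.759.
E_I < 0: inferior good.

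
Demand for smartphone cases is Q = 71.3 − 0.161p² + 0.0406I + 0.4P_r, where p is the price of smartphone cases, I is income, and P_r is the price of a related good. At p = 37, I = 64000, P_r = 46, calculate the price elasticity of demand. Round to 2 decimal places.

-0.18

At the given point, Q = 71.3 − 0.161(37)² + 0.0406(64000) + 0.4(46) = 71.3 − 220.409 + 2598.4 + 18.4 = 2467.691.
∂Q/∂p = −2·0.161·p = -11.914, so E_p = -11.914·(37/2467.691) ≈ -0.18.
|E_p| < 1: demand is inelastic.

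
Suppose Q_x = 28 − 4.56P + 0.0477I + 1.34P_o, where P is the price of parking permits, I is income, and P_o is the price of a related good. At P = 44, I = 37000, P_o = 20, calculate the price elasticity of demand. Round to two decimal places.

First evaluate Q_x: 28 − 4.56(44) + 0.0477(37000) + 1.34(20) = 28 − 200.64 + 1764.9 + 26.8 = 1619.06.
∂Q_x/∂P = −4.56, so E_p = (−4.56)·(44/1619.06) ≈ -0.12.
|E_p| < 1: demand is inelastic.

-0.12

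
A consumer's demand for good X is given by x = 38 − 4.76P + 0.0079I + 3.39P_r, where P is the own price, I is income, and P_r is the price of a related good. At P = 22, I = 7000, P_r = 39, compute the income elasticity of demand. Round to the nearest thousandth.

x = 38 − 4.76(22) + 0.0079(7000) + 3.39(39) = 38 − 104.72 + 55.3 + 132.21 = 120.79.
∂x/∂I = +0.0079, so E_I = 0.0079·(7000/120.79) ≈ 0.458.
E_I ∈ (0,1): normal good (necessity).

0.458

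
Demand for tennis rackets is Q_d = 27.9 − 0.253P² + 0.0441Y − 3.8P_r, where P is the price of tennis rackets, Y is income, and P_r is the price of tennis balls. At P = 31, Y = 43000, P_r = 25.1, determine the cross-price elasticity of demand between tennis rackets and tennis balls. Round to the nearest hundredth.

-0.06

Q_d = 27.9 − 0.253(31)² + 0.0441(43000) − 3.8(25.1) = 27.9 − 243.133 + 1896.3 − 95.38 = 1585.687.
∂Q_d/∂P_r = −3.8, so E_xy = -3.8·(25.1/1585.687) ≈ -0.06.
E_xy < 0: the goods are complements.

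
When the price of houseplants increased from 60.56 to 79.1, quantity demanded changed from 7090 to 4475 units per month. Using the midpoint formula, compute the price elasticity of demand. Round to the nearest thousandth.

-1.703

%ΔQ = (4475 − 7090)/[(7090 + 4475)/2] = -2615/5782.5 ≈ -0.4522.
%Δp = (79.1 − 60.56)/[(60.56 + 79.1)/2] = 18.54/69.83 ≈ 0.2655.
Arc elasticity E = %ΔQ/%Δp ≈ -0.4522/0.2655 ≈ -1.703.
|E| > 1: demand is elastic over this range.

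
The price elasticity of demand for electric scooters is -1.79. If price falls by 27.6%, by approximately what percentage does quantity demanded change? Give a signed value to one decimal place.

49.4

%ΔQ ≈ E × %ΔP = (-1.79) × (-27.6%) ≈ 49.4%.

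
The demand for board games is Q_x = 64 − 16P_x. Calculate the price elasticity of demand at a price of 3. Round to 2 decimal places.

-3.00

At P_x = 3, Q_x = 16.
dQ_x/dP_x = −16.
Point elasticity E = (dQ_x/dP_x)·(P_x/Q_x) = -16 × 3/16 ≈ -3.00.
|E| > 1, so demand is elastic at this price.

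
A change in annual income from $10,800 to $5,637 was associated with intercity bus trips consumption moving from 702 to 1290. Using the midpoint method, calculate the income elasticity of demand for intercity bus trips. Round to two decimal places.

%ΔQ = (1290 − 702)/[(702+1290)/2] = 588/996 ≈ 0.5904.
%ΔY = (5,637 − 10,800)/[(10,800+5,637)/2] = -5163/8218.5 ≈ -0.6282.
E_I = %ΔQ/%ΔY ≈ -0.94.
E_I < 0: inferior good.

-0.94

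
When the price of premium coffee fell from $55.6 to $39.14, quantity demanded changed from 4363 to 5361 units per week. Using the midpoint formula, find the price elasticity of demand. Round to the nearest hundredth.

%Δq = (5361 − 4363)/[(4363 + 5361)/2] = 998/4862 ≈ 0.2053.
%Δp = (39.14 − 55.6)/[(55.6 + 39.14)/2] = -16.46/47.37 ≈ -0.3475.
Arc elasticity E = %Δq/%Δp ≈ 0.2053/-0.3475 ≈ -0.59.
|E| < 1: demand is inelastic over this range.

-0.59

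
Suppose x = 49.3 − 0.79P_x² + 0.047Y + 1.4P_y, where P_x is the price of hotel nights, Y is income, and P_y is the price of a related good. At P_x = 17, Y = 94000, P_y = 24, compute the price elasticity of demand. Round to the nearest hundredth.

-0.11

At the given point, x = 49.3 − 0.79(17)² + 0.047(94000) + 1.4(24) = 49.3 − 228.31 + 4418 + 33.6 = 4272.59.
∂x/∂P_x = −2·0.79·P_x = -26.86, so E_p = -26.86·(17/4272.59) ≈ -0.11.
|E_p| < 1: demand is inelastic.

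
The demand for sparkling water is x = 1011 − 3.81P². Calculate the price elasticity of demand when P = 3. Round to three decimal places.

At P = 3, x = 976.71.
dx/dP = −2·3.81·P = −22.86.
Point elasticity E = (dx/dP)·(P/x) = -22.86 × 3/976.71 ≈ -0.070.
|E| < 1, so demand is inelastic at this price.

-0.070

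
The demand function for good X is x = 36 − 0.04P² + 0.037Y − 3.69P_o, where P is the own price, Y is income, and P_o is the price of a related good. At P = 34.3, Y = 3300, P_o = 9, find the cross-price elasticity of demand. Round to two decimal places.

At the given point, x = 36 − 0.04(34.3)² + 0.037(3300) − 3.69(9) = 36 − 47.0596 + 122.1 − 33.21 = 77.8304.
∂x/∂P_o = −3.69, so E_xy = -3.69·(9/77.8304) ≈ -0.43.
E_xy < 0: the goods are complements.

-0.43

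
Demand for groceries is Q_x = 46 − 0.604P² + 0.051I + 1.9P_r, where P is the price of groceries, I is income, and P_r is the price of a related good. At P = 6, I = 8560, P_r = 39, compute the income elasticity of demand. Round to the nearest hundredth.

Evaluating quantity at (P, I, P_r) gives Q_x = 46 − 0.604(6)² + 0.051(8560) + 1.9(39) = 46 − 21.744 + 436.56 + 74.1 = 534.916.
∂Q_x/∂I = +0.051, so E_I = 0.051·(8560/534.916) ≈ 0.82.
E_I ∈ (0,1): normal good (necessity).

0.82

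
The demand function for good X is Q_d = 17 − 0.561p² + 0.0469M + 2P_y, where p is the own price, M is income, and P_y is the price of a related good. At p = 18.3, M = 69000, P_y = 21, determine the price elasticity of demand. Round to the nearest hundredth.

-0.12

At the given point, Q_d = 17 − 0.561(18.3)² + 0.0469(69000) + 2(21) = 17 − 187.8733 + 3236.1 + 42 = 3107.2267.
∂Q_d/∂p = −2·0.561·p = -20.5326, so E_p = -20.5326·(18.3/3107.2267) ≈ -0.12.
|E_p| < 1: demand is inelastic.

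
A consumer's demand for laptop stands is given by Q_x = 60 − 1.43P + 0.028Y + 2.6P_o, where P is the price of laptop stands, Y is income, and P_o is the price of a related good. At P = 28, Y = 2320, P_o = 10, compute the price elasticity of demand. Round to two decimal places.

-0.36

Substituting, Q_x = 60 − 1.43(28) + 0.028(2320) + 2.6(10) = 60 − 40.04 + 64.96 + 26 = 110.92.
∂Q_x/∂P = −1.43, so E_p = (−1.43)·(28/110.92) ≈ -0.36.
|E_p| < 1: demand is inelastic.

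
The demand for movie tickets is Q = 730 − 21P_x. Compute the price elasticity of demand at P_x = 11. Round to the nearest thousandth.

At P_x = 11, Q = 499.
dQ/dP_x = −21.
Point elasticity E = (dQ/dP_x)·(P_x/Q) = -21 × 11/499 ≈ -0.463.
|E| < 1, so demand is inelastic at this price.

-0.463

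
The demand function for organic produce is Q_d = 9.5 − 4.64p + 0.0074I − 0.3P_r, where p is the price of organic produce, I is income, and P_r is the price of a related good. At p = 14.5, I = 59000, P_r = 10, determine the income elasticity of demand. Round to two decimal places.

1.16

First evaluate Q_d: 9.5 − 4.64(14.5) + 0.0074(59000) − 0.3(10) = 9.5 − 67.28 + 436.6 − 3 = 375.82.
∂Q_d/∂I = +0.0074, so E_I = 0.0074·(59000/375.82) ≈ 1.16.
E_I > 1: normal good (luxury).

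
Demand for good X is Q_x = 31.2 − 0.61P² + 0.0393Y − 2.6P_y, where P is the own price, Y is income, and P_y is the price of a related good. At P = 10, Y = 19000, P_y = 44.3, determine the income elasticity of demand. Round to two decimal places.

1.24

Substituting, Q_x = 31.2 − 0.61(10)² + 0.0393(19000) − 2.6(44.3) = 31.2 − 61 + 746.7 − 115.18 = 601.72.
∂Q_x/∂Y = +0.0393, so E_I = 0.0393·(19000/601.72) ≈ 1.24.
E_I > 1: normal good (luxury).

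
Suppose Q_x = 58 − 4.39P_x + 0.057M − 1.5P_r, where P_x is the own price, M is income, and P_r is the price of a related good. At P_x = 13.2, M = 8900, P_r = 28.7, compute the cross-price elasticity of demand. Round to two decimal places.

Q_x = 58 − 4.39(13.2) + 0.057(8900) − 1.5(28.7) = 58 − 57.948 + 507.3 − 43.05 = 464.302.
∂Q_x/∂P_r = −1.5, so E_xy = -1.5·(28.7/464.302) ≈ -0.09.
E_xy < 0: the goods are complements.

-0.09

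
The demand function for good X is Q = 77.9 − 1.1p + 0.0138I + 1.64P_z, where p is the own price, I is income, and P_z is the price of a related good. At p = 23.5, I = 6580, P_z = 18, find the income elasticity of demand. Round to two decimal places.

First evaluate Q: 77.9 − 1.1(23.5) + 0.0138(6580) + 1.64(18) = 77.9 − 25.85 + 90.804 + 29.52 = 172.374.
∂Q/∂I = +0.0138, so E_I = 0.0138·(6580/172.374) ≈ 0.53.
E_I ∈ (0,1): normal good (necessity).

0.53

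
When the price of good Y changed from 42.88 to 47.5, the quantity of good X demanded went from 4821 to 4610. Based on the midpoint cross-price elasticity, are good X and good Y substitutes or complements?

%ΔQ_x = (4610 − 4821)/[(4821+4610)/2] = -211/4715.5 ≈ -0.0447.
%ΔP_y = (47.5 − 42.88)/[(42.88+47.5)/2] ≈ 0.1022.
E_xy = -0.0447/0.1022 ≈ -0.438.
E_xy < 0, so the goods are complements.

complements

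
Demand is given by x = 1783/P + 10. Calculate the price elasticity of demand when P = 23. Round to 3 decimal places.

At P = 23, x = 87.5217.
dx/dP = −1783/P² = −3.3705.
Point elasticity E = (dx/dP)·(P/x) = -3.3705 × 23/87.5217 ≈ -0.886.
|E| < 1, so demand is inelastic at this price.

-0.886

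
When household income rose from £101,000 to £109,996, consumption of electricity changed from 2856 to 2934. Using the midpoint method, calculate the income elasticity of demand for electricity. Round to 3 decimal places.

%ΔQ = (2934 − 2856)/[(2856+2934)/2] = 78/2895 ≈ 0.0269.
%ΔY = (109,996 − 101,000)/[(101,000+109,996)/2] = 8996/105498 ≈ 0.0853.
E_I = %ΔQ/%ΔY ≈ 0.316.
E_I ∈ (0,1): normal good (necessity).

0.316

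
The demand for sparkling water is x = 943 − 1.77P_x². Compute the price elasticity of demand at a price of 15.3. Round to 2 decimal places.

At P_x = 15.3, x = 528.6607.
dx/dP_x = −2·1.77·P_x = −54.162.
Point elasticity E = (dx/dP_x)·(P_x/x) = -54.162 × 15.3/528.6607 ≈ -1.57.
|E| > 1, so demand is elastic at this price.

-1.57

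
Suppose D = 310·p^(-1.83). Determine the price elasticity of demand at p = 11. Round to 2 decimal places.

For a Cobb–Douglas (constant-elasticity) form D = A·p^α·…, the elasticity with respect to p equals the exponent α at every point.
Here the exponent on p is -1.83, so the price elasticity of demand is -1.83.

-1.83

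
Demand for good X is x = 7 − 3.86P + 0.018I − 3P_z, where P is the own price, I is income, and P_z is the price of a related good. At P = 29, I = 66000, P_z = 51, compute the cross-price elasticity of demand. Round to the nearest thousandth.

At the given point, x = 7 − 3.86(29) + 0.018(66000) − 3(51) = 7 − 111.94 + 1188 − 153 = 930.06.
∂x/∂P_z = −3, so E_xy = -3·(51/930.06) ≈ -0.165.
E_xy < 0: the goods are complements.

-0.165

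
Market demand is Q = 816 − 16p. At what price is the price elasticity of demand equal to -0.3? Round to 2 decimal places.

11.77

Set −bp/(a − bp) = −0.3 ⇒ bp = 0.3(a − bp) ⇒ bp(1+0.3) = 0.3·a.
p = 0.3·816/(16·1.3) ≈ 11.77.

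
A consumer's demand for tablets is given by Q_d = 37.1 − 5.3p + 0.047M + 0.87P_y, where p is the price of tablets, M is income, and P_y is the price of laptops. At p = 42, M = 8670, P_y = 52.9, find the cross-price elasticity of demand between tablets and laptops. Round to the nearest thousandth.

First evaluate Q_d: 37.1 − 5.3(42) + 0.047(8670) + 0.87(52.9) = 37.1 − 222.6 + 407.49 + 46.023 = 268.013.
∂Q_d/∂P_y = +0.87, so E_xy = 0.87·(52.9/268.013) ≈ 0.172.
E_xy > 0: the goods are substitutes.

0.172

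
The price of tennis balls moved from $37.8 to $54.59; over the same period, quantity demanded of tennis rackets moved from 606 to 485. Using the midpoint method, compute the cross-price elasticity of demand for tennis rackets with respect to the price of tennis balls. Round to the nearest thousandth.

%ΔQ_x = (485 − 606)/[(606+485)/2] = -121/545.5 ≈ -0.2218.
%ΔP_y = (54.59 − 37.8)/[(37.8+54.59)/2] ≈ 0.3635.
E_xy = -0.2218/0.3635 ≈ -0.610.
E_xy < 0, so tennis rackets and tennis balls are complements.

-0.610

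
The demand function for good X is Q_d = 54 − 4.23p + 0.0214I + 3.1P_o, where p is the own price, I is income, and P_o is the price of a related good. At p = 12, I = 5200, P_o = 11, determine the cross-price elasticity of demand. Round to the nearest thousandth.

0.229

First evaluate Q_d: 54 − 4.23(12) + 0.0214(5200) + 3.1(11) = 54 − 50.76 + 111.28 + 34.1 = 148.62.
∂Q_d/∂P_o = +3.1, so E_xy = 3.1·(11/148.62) ≈ 0.229.
E_xy > 0: the goods are substitutes.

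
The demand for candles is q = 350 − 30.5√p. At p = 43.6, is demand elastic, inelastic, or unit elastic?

At p = 43.6, q = 148.6076.
dq/dp = −30.5/(2√p) = −30.5/(2·6.603).
Point elasticity E = (dq/dp)·(p/q) = -2.3095 × 43.6/148.6076 ≈ -0.678.
|E| ≈ 0.678 < 1, so demand is inelastic.

inelastic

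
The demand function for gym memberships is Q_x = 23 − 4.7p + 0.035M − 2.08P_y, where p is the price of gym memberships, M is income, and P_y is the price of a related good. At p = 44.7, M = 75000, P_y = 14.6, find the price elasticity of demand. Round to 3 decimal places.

Substituting, Q_x = 23 − 4.7(44.7) + 0.035(75000) − 2.08(14.6) = 23 − 210.09 + 2625 − 30.368 = 2407.542.
∂Q_x/∂p = −4.7, so E_p = (−4.7)·(44.7/2407.542) ≈ -0.087.
|E_p| < 1: demand is inelastic.

-0.087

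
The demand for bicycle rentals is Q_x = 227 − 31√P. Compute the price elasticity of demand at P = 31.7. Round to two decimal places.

At P = 31.7, Q_x = 52.4615.
dQ_x/dP = −31/(2√P) = −31/(2·5.6303).
Point elasticity E = (dQ_x/dP)·(P/Q_x) = -2.753 × 31.7/52.4615 ≈ -1.66.
|E| > 1, so demand is elastic at this price.

-1.66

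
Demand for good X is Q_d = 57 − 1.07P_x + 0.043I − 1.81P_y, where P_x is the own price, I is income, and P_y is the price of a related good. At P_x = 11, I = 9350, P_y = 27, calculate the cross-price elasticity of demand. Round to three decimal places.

Substituting, Q_d = 57 − 1.07(11) + 0.043(9350) − 1.81(27) = 57 − 11.77 + 402.05 − 48.87 = 398.41.
∂Q_d/∂P_y = −1.81, so E_xy = -1.81·(27/398.41) ≈ -0.123.
E_xy < 0: the goods are complements.

-0.123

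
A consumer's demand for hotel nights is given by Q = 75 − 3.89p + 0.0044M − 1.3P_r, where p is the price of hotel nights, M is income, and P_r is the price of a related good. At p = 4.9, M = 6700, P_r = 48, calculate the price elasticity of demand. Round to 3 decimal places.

-0.828

First evaluate Q: 75 − 3.89(4.9) + 0.0044(6700) − 1.3(48) = 75 − 19.061 + 29.48 − 62.4 = 23.019.
∂Q/∂p = −3.89, so E_p = (−3.89)·(4.9/23.019) ≈ -0.828.
|E_p| < 1: demand is inelastic.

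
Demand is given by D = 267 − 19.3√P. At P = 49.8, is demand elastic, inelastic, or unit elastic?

At P = 49.8, D = 130.8016.
dD/dP = −19.3/(2√P) = −19.3/(2·7.0569).
Point elasticity E = (dD/dP)·(P/D) = -1.3675 × 49.8/130.8016 ≈ -0.521.
|E| ≈ 0.521 < 1, so demand is inelastic.

inelastic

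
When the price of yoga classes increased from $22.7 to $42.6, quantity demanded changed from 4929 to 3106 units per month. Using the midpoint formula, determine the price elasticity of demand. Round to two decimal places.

-0.74

%Δq = (3106 − 4929)/[(4929 + 3106)/2] = -1823/4017.5 ≈ -0.4538.
%ΔP = (42.6 − 22.7)/[(22.7 + 42.6)/2] = 19.9/32.65 ≈ 0.6095.
Arc elasticity E = %Δq/%ΔP ≈ -0.4538/0.6095 ≈ -0.74.
|E| < 1: demand is inelastic over this range.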